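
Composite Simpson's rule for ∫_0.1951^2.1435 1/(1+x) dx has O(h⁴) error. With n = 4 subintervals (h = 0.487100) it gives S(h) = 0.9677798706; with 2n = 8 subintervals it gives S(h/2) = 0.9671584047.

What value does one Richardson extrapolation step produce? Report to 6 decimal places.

0.967117

Order 4 gives 2^r = 16 and 2^r − 1 = 15.
Difference of the inputs: 0.9671584047 − 0.9677798706 = -0.0006214659
Correction (A(h/2) − A(h))/(16 − 1) = (-0.0006214659)/15 = -0.0000414311
R = A(h/2) + (A(h/2) − A(h))/15 = 0.9671584047 − 0.0000414311 = 0.9671169736
Shift from A(h/2): −0.0000414311.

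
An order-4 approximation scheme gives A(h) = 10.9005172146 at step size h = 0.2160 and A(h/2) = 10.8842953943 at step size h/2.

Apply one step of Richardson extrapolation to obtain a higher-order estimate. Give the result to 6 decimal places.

10.883214

Order 4 gives 2^r = 16 and 2^r − 1 = 15.
Top: 16(10.8842953943) − (10.9005172146) = 163.2482090942
R = 163.2482090942/15 = 10.8832139396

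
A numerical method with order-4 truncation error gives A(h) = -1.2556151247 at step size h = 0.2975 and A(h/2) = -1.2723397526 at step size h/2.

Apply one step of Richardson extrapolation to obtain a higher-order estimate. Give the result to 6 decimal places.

Leading term ∝ h^4; use weight 16 = 2^4.
Top: 16(-1.2723397526) − (-1.2556151247) = -19.1018209169
(16×(-1.2723397526) − (-1.2556151247))/(16 − 1) = -1.2734547278

-1.273455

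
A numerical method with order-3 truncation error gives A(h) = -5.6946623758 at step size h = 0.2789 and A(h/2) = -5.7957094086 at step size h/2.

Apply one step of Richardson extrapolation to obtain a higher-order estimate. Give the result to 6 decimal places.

-5.810145

Order 3 gives 2^r = 8 and 2^r − 1 = 7.
8*(-5.7957094086) = -46.3656752688; subtract (-5.6946623758) → -40.6710128930
(8*(-5.7957094086) − (-5.6946623758))/(8 − 1) = -5.8101446990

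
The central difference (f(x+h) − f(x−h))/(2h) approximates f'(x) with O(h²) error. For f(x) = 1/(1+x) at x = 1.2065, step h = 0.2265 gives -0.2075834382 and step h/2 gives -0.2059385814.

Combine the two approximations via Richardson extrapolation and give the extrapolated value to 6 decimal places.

-0.205390

r = 2, so 2^r = 4.
4×(-0.2059385814) − (-0.2075834382) = -0.6161708874
Denominator 4 − 1 = 3.
So the Richardson estimate is -0.2053902958.
Gap between inputs: 1.645e-03; correction applied: +0.0005482856.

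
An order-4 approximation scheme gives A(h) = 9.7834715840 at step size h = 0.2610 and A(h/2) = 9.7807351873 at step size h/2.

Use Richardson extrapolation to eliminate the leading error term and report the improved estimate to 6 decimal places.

The method has order 4: 2^4 = 16.
2^4×A(h/2) = 156.4917629968; minus A(h) gives 146.7082914128.
Extrapolated: 146.7082914128 / 15 = 9.7805527609

9.780553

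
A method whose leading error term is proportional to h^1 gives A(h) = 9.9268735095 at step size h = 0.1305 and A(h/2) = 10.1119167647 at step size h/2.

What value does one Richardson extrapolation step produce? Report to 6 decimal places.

10.296960

With r = 1 the leading error scales as h^1, so the weight is 2^1 = 2.
Weighted: 20.2238335294 − 9.9268735095 = 10.2969600199
10.2969600199 ÷ 1 = 10.2969600199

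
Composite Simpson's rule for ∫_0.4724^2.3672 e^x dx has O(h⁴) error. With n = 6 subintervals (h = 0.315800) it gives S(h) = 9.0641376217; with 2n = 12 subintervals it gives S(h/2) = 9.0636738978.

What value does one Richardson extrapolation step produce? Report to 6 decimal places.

The method has order 4: 2^4 = 16.
16×9.0636738978 = 145.0187823648; 145.0187823648 − 9.0641376217 = 135.9546447431
Divide by 2^4 − 1 = 15.
Result: 9.0636429829
Shift from A(h/2): −0.0000309149.

9.063643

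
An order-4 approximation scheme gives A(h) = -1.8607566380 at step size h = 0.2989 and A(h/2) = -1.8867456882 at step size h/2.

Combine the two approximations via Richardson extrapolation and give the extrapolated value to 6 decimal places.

-1.888478

With r = 4 the leading error scales as h^4, so the weight is 2^4 = 16.
2^4*A(h/2) = -30.1879310112; minus A(h) gives -28.3271743732.
(16*(-1.8867456882) − (-1.8607566380))/(16 − 1) = -1.8884782915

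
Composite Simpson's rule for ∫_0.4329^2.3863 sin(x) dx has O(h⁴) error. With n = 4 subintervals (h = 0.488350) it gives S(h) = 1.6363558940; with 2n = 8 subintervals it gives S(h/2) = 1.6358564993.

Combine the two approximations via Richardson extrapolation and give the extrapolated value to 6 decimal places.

1.635823

r = 4, so 2^r = 16.
Weighted: 26.1737039888 − 1.6363558940 = 24.5373480948
Denominator 16 − 1 = 15.
Result: 1.6358232063
Gap between inputs: 4.994e-04; correction applied: −0.0000332930.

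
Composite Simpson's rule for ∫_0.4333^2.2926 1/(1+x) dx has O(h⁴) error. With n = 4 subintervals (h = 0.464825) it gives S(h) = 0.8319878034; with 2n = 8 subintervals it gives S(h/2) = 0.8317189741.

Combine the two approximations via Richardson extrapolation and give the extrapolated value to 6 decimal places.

0.831701

With r = 4 the leading error scales as h^4, so the weight is 2^4 = 16.
Weighted: 13.3075035856 − 0.8319878034 = 12.4755157822
Extrapolated: 12.4755157822 / 15 = 0.8317010521
Gap between inputs: 2.688e-04; correction applied: −0.0000179220.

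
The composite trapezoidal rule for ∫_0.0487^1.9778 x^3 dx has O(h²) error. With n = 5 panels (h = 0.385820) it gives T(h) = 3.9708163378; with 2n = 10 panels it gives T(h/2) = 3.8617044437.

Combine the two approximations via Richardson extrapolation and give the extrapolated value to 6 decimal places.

With r = 2 the leading error scales as h^2, so the weight is 2^2 = 4.
4×3.8617044437 = 15.4468177748; 15.4468177748 − 3.9708163378 = 11.4760014370
Extrapolated: 11.4760014370 / 3 = 3.8253338123

3.825334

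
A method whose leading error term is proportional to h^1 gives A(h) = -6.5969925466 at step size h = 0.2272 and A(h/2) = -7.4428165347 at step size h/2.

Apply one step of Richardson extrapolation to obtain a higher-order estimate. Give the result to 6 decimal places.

r = 1, so 2^r = 2.
Numerator 2*A(h/2) − A(h) = 2*(-7.4428165347) − (-6.5969925466) = -8.2886405228
Divide by 2^1 − 1 = 1.
R = (-8.2886405228)/1 = -8.2886405228
Correction |R − A(h/2)| = 8.458e-01; gap |A(h/2) − A(h)| = 8.458e-01.

-8.288641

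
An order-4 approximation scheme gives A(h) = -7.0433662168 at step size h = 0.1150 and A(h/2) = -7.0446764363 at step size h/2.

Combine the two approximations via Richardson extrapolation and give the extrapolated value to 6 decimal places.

Order 4 gives 2^r = 16 and 2^r − 1 = 15.
Numerator 16×A(h/2) − A(h) = 16×(-7.0446764363) − (-7.0433662168) = -105.6714567640
Divide by 2^4 − 1 = 15.
Extrapolated: (-105.6714567640) / 15 = -7.0447637843

-7.044764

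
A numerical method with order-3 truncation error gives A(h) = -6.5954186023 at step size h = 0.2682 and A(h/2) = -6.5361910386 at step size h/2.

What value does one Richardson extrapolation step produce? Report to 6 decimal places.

-6.527730

r = 3: numerator weight 8, denominator 7.
A(h/2) − A(h) = -6.5361910386 − (-6.5954186023) = 0.0592275637
Correction (A(h/2) − A(h))/(8 − 1) = 0.0592275637/7 = 0.0084610805
R = A(h/2) + (A(h/2) − A(h))/7 = -6.5361910386 + 0.0084610805 = -6.5277299581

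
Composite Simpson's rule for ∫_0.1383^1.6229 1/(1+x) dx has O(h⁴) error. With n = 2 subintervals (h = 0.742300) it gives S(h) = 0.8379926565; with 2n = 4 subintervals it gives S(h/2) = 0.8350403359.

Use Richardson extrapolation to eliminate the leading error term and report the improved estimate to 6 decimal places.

r = 4: numerator weight 16, denominator 15.
Top: 16(0.8350403359) − (0.8379926565) = 12.5226527179
12.5226527179 ÷ 15 = 0.8348435145

0.834844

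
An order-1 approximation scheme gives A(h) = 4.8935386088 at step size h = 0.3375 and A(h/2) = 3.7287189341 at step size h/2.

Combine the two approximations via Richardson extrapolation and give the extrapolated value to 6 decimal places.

2.563899

With r = 1 the leading error scales as h^1, so the weight is 2^1 = 2.
Weighted: 7.4574378682 − 4.8935386088 = 2.5638992594
R = 2.5638992594/1 = 2.5638992594
Gap between inputs: 1.165e+00; correction applied: −1.1648196747.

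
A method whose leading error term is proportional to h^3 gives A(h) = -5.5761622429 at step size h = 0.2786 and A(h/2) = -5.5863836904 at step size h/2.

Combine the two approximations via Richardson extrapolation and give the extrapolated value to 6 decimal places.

Order 3 gives 2^r = 8 and 2^r − 1 = 7.
8*(-5.5863836904) = -44.6910695232; (-44.6910695232) − (-5.5761622429) = -39.1149072803
Extrapolated: (-39.1149072803) / 7 = -5.5878438972

-5.587844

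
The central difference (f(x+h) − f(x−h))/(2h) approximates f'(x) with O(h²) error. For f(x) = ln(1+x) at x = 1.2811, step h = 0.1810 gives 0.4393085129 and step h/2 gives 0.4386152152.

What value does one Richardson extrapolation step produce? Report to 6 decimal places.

With r = 2 the leading error scales as h^2, so the weight is 2^2 = 4.
A(h/2) − A(h) = 0.4386152152 − 0.4393085129 = -0.0006932977
Correction (A(h/2) − A(h))/(4 − 1) = (-0.0006932977)/3 = -0.0002310992
R = A(h/2) + (A(h/2) − A(h))/3 = 0.4386152152 − 0.0002310992 = 0.4383841160
Gap between inputs: 6.933e-04; correction applied: −0.0002310992.

0.438384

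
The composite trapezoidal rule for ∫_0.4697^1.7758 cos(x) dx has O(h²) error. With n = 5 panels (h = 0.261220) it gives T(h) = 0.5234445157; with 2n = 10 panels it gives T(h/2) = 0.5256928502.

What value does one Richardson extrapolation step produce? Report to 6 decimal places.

r = 2, so 2^r = 4.
4×0.5256928502 = 2.1027714008; 2.1027714008 − 0.5234445157 = 1.5793268851
1.5793268851 ÷ 3 = 0.5264422950
Shift from A(h/2): +0.0007494448.

0.526442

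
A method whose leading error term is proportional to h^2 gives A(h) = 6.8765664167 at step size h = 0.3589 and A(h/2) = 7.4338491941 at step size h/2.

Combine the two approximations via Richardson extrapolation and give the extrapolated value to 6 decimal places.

7.619610

With r = 2 the leading error scales as h^2, so the weight is 2^2 = 4.
Numerator 4 × A(h/2) − A(h) = 4 × 7.4338491941 − 6.8765664167 = 22.8588303597
Denominator 4 − 1 = 3.
Result: 7.6196101199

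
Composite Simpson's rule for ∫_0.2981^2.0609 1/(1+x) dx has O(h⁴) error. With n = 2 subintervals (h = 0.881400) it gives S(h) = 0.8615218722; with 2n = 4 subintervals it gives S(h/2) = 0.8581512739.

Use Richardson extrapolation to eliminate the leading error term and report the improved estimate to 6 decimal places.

0.857927

Order 4 gives 2^r = 16 and 2^r − 1 = 15.
16 × 0.8581512739 = 13.7304203824; subtract 0.8615218722 → 12.8688985102
12.8688985102 ÷ 15 = 0.8579265673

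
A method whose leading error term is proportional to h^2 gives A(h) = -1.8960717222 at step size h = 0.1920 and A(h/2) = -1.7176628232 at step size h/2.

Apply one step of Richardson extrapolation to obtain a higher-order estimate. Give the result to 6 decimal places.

Leading term ∝ h^2; use weight 4 = 2^2.
2^2 × A(h/2) = -6.8706512928; minus A(h) gives -4.9745795706.
(-4.9745795706) ÷ 3 = -1.6581931902
Shift from A(h/2): +0.0594696330.

-1.658193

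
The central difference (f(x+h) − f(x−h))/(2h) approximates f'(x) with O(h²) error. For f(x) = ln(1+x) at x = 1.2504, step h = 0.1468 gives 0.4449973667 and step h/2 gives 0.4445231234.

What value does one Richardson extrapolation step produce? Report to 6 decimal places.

0.444365

r = 2, so 2^r = 4.
4·0.4445231234 = 1.7780924936; 1.7780924936 − 0.4449973667 = 1.3330951269
(4·0.4445231234 − 0.4449973667)/(4 − 1) = 0.4443650423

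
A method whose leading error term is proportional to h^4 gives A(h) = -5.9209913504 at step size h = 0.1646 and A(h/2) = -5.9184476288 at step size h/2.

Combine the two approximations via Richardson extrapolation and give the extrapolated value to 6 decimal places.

r = 4: numerator weight 16, denominator 15.
A(h/2) − A(h) = -5.9184476288 − (-5.9209913504) = 0.0025437216
Correction (A(h/2) − A(h))/(16 − 1) = 0.0025437216/15 = 0.0001695814
R = A(h/2) + (A(h/2) − A(h))/15 = -5.9184476288 + 0.0001695814 = -5.9182780474
Gap between inputs: 2.544e-03; correction applied: +0.0001695814.

-5.918278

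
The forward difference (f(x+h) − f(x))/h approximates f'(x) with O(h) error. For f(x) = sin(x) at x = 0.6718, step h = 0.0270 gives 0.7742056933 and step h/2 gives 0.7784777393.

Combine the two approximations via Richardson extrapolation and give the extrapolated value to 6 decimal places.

Method order is 1; weight 2^1 = 2.
Difference of the inputs: 0.7784777393 − 0.7742056933 = 0.0042720460
Correction (A(h/2) − A(h))/(2 − 1) = 0.0042720460/1 = 0.0042720460
R = A(h/2) + (A(h/2) − A(h))/1 = 0.7784777393 + 0.0042720460 = 0.7827497853
Correction |R − A(h/2)| = 4.272e-03; gap |A(h/2) − A(h)| = 4.272e-03.

0.782750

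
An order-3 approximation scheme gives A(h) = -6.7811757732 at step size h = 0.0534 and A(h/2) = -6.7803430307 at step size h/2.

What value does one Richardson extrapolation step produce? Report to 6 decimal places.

-6.780224

Order 3 gives 2^r = 8 and 2^r − 1 = 7.
8·(-6.7803430307) = -54.2427442456; subtract (-6.7811757732) → -47.4615684724
R = (-47.4615684724)/7 = -6.7802240675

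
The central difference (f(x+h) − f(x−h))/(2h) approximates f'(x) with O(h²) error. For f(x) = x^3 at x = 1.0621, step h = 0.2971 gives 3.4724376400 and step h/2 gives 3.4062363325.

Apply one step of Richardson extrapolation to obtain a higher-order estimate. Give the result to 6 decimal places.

3.384169

r = 2: numerator weight 4, denominator 3.
4·3.4062363325 = 13.6249453300; subtract 3.4724376400 → 10.1525076900
R = 10.1525076900/3 = 3.3841692300
Correction |R − A(h/2)| = 2.207e-02; gap |A(h/2) − A(h)| = 6.620e-02.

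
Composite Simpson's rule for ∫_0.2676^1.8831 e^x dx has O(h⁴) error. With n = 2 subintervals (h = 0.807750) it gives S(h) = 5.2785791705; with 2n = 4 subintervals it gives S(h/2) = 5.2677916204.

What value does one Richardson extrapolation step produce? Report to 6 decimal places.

5.267072

Error is O(h^4); halving h shrinks it by 2^4 = 16.
Difference of the inputs: 5.2677916204 − 5.2785791705 = -0.0107875501
Divide by 2^4 − 1 = 15: (-0.0107875501)/15 = -0.0007191700
R = 5.2677916204 − 0.0007191700 = 5.2670724504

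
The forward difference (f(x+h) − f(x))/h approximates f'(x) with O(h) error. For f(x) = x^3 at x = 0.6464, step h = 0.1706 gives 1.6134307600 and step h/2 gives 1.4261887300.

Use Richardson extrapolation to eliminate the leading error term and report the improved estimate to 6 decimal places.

r = 1, so 2^r = 2.
2 × 1.4261887300 − 1.6134307600 = 1.2389467000
R = 1.2389467000/1 = 1.2389467000
Gap between inputs: 1.872e-01; correction applied: −0.1872420300.

1.238947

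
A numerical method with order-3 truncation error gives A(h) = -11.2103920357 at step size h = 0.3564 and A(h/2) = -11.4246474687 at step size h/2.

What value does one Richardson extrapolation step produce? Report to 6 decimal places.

-11.455255

Method order is 3; weight 2^3 = 8.
8*(-11.4246474687) = -91.3971797496; (-91.3971797496) − (-11.2103920357) = -80.1867877139
Divide by 2^3 − 1 = 7.
R = (-80.1867877139)/7 = -11.4552553877
Correction |R − A(h/2)| = 3.061e-02; gap |A(h/2) − A(h)| = 2.143e-01.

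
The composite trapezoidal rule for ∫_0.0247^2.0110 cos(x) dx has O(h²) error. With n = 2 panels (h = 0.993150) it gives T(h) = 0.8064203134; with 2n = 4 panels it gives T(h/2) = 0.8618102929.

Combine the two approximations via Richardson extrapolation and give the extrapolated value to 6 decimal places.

0.880274

Leading term ∝ h^2; use weight 4 = 2^2.
2^2×A(h/2) = 3.4472411716; minus A(h) gives 2.6408208582.
Divide by 2^2 − 1 = 3.
Extrapolated: 2.6408208582 / 3 = 0.8802736194
Shift from A(h/2): +0.0184633265.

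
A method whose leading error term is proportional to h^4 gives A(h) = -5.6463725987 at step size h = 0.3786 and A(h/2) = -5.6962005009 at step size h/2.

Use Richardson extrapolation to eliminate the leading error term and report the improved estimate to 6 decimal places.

-5.699522

Leading term ∝ h^4; use weight 16 = 2^4.
16·(-5.6962005009) = -91.1392080144; subtract (-5.6463725987) → -85.4928354157
Divide by 2^4 − 1 = 15.
(-85.4928354157) ÷ 15 = -5.6995223610
Shift from A(h/2): −0.0033218601.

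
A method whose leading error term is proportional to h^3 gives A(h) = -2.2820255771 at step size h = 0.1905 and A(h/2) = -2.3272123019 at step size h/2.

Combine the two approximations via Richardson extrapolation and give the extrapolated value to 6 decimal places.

The method has order 3: 2^3 = 8.
8 × (-2.3272123019) = -18.6176984152; (-18.6176984152) − (-2.2820255771) = -16.3356728381
(8 × (-2.3272123019) − (-2.2820255771))/(8 − 1) = -2.3336675483
Gap between inputs: 4.519e-02; correction applied: −0.0064552464.

-2.333668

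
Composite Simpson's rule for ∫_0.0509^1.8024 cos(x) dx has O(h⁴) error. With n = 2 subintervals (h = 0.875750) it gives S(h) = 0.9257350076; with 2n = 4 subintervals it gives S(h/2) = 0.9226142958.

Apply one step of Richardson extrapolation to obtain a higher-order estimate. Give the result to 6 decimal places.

0.922406

With r = 4 the leading error scales as h^4, so the weight is 2^4 = 16.
A(h/2) − A(h) = 0.9226142958 − 0.9257350076 = -0.0031207118
Divide by 2^4 − 1 = 15: (-0.0031207118)/15 = -0.0002080475
R = 0.9226142958 − 0.0002080475 = 0.9224062483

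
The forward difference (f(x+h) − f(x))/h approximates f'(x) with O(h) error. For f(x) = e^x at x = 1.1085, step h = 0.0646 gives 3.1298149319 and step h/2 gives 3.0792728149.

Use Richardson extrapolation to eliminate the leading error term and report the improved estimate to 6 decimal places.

3.028731

The method has order 1: 2^1 = 2.
A(h/2) − A(h) = 3.0792728149 − 3.1298149319 = -0.0505421170
Correction (A(h/2) − A(h))/(2 − 1) = (-0.0505421170)/1 = -0.0505421170
R = 3.0792728149 − 0.0505421170 = 3.0287306979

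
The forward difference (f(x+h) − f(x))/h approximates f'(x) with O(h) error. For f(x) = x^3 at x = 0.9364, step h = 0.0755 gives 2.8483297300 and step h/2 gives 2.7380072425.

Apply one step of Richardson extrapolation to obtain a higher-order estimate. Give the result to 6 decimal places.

Method order is 1; weight 2^1 = 2.
Weighted: 5.4760144850 − 2.8483297300 = 2.6276847550
Denominator 2 − 1 = 1.
R = 2.6276847550/1 = 2.6276847550
Gap between inputs: 1.103e-01; correction applied: −0.1103224875.

2.627685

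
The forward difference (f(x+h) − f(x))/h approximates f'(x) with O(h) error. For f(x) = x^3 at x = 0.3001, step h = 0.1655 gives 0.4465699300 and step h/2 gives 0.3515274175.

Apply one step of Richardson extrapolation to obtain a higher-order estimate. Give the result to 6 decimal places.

0.256485

Order 1 gives 2^r = 2 and 2^r − 1 = 1.
Numerator 2 × A(h/2) − A(h) = 2 × 0.3515274175 − 0.4465699300 = 0.2564849050
Divide by 2^1 − 1 = 1.
(2 × 0.3515274175 − 0.4465699300)/(2 − 1) = 0.2564849050
Shift from A(h/2): −0.0950425125.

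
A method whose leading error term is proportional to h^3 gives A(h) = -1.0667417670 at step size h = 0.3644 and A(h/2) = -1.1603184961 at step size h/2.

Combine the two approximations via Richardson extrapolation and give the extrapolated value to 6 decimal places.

-1.173687

The method has order 3: 2^3 = 8.
8 × (-1.1603184961) = -9.2825479688; (-9.2825479688) − (-1.0667417670) = -8.2158062018
Denominator 8 − 1 = 7.
Extrapolated: (-8.2158062018) / 7 = -1.1736866003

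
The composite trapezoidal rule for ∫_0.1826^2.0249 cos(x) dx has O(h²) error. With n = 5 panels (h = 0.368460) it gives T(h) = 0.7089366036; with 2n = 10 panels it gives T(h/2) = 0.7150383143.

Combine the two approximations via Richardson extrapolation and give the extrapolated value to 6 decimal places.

0.717072

Leading term ∝ h^2; use weight 4 = 2^2.
4·0.7150383143 = 2.8601532572; subtract 0.7089366036 → 2.1512166536
Denominator 4 − 1 = 3.
R = 2.1512166536/3 = 0.7170722179
Correction |R − A(h/2)| = 2.034e-03; gap |A(h/2) − A(h)| = 6.102e-03.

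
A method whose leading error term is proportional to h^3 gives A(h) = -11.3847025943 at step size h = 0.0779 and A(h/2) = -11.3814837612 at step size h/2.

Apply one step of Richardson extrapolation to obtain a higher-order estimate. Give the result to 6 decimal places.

With r = 3 the leading error scales as h^3, so the weight is 2^3 = 8.
Numerator 8×A(h/2) − A(h) = 8×(-11.3814837612) − (-11.3847025943) = -79.6671674953
Divide by 2^3 − 1 = 7.
R = (-79.6671674953)/7 = -11.3810239279

-11.381024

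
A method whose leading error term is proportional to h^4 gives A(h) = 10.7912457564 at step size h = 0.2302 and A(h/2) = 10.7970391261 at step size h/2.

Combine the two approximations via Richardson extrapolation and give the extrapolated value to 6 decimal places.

Order 4 gives 2^r = 16 and 2^r − 1 = 15.
16·10.7970391261 = 172.7526260176; subtract 10.7912457564 → 161.9613802612
R = 161.9613802612/15 = 10.7974253507

10.797425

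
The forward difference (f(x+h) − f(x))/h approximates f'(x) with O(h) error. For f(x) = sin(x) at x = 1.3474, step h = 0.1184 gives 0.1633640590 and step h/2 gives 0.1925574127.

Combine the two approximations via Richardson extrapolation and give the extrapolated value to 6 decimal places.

0.221751

Leading term ∝ h^1; use weight 2 = 2^1.
Difference of the inputs: 0.1925574127 − 0.1633640590 = 0.0291933537
Correction (A(h/2) − A(h))/(2 − 1) = 0.0291933537/1 = 0.0291933537
R = A(h/2) + (A(h/2) − A(h))/1 = 0.1925574127 + 0.0291933537 = 0.2217507664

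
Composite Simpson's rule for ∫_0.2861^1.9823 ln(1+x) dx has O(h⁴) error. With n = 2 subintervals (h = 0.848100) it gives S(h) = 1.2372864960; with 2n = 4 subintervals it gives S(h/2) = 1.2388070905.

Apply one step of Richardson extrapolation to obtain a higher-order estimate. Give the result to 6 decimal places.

With r = 4 the leading error scales as h^4, so the weight is 2^4 = 16.
Top: 16(1.2388070905) − (1.2372864960) = 18.5836269520
Extrapolated: 18.5836269520 / 15 = 1.2389084635
Shift from A(h/2): +0.0001013730.

1.238908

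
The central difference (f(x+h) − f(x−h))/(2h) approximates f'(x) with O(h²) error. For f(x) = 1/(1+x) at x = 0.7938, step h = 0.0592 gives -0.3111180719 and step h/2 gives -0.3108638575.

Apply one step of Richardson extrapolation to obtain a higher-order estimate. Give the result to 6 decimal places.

With r = 2 the leading error scales as h^2, so the weight is 2^2 = 4.
Top: 4(-0.3108638575) − (-0.3111180719) = -0.9323373581
R = (-0.9323373581)/3 = -0.3107791194

-0.310779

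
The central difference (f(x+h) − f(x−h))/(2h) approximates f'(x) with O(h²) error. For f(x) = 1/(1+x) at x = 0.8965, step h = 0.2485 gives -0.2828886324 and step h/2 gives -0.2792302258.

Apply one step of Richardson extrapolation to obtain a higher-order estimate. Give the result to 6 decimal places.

Error is O(h^2); halving h shrinks it by 2^2 = 4.
Numerator 4 × A(h/2) − A(h) = 4 × (-0.2792302258) − (-0.2828886324) = -0.8340322708
(4 × (-0.2792302258) − (-0.2828886324))/(4 − 1) = -0.2780107569

-0.278011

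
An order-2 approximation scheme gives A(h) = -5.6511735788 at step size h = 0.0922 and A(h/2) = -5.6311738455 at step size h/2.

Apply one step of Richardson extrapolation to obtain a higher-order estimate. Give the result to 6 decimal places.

r = 2: numerator weight 4, denominator 3.
4 × (-5.6311738455) − (-5.6511735788) = -16.8735218032
Divide by 2^2 − 1 = 3.
R = (-16.8735218032)/3 = -5.6245072677
Gap between inputs: 2.000e-02; correction applied: +0.0066665778.

-5.624507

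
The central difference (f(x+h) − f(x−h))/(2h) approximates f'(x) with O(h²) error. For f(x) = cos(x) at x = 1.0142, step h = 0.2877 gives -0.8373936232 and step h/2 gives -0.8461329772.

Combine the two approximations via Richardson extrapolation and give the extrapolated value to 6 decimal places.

-0.849046

Leading term ∝ h^2; use weight 4 = 2^2.
Top: 4(-0.8461329772) − (-0.8373936232) = -2.5471382856
Denominator 4 − 1 = 3.
So the Richardson estimate is -0.8490460952.
Correction |R − A(h/2)| = 2.913e-03; gap |A(h/2) − A(h)| = 8.739e-03.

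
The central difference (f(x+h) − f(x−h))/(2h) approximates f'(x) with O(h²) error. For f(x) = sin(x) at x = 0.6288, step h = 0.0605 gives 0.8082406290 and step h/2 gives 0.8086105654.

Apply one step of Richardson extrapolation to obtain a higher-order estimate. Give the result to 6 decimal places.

With r = 2 the leading error scales as h^2, so the weight is 2^2 = 4.
Weighted: 3.2344422616 − 0.8082406290 = 2.4262016326
(4×0.8086105654 − 0.8082406290)/(4 − 1) = 0.8087338775

0.808734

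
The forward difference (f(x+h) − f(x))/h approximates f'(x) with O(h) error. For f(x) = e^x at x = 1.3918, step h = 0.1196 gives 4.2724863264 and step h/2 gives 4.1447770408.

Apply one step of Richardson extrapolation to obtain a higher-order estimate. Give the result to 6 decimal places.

With r = 1 the leading error scales as h^1, so the weight is 2^1 = 2.
2·4.1447770408 − 4.2724863264 = 4.0170677552
4.0170677552 ÷ 1 = 4.0170677552

4.017068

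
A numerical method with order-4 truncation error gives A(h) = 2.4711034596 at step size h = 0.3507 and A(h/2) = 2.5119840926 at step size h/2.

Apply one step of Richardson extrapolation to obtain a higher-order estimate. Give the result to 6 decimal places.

2.514709

Order 4 gives 2^r = 16 and 2^r − 1 = 15.
Top: 16(2.5119840926) − (2.4711034596) = 37.7206420220
Divide by 2^4 − 1 = 15.
(16*2.5119840926 − 2.4711034596)/(16 − 1) = 2.5147094681
Gap between inputs: 4.088e-02; correction applied: +0.0027253755.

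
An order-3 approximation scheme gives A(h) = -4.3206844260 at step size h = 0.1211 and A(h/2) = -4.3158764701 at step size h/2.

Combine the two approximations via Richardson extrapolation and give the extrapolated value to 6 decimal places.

-4.315190

Error is O(h^3); halving h shrinks it by 2^3 = 8.
Top: 8(-4.3158764701) − (-4.3206844260) = -30.2063273348
Divide by 2^3 − 1 = 7.
Extrapolated: (-30.2063273348) / 7 = -4.3151896193
Gap between inputs: 4.808e-03; correction applied: +0.0006868508.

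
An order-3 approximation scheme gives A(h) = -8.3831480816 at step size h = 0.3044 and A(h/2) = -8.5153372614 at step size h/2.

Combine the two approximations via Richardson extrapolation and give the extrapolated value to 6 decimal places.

-8.534221

r = 3, so 2^r = 8.
8*(-8.5153372614) = -68.1226980912; (-68.1226980912) − (-8.3831480816) = -59.7395500096
Denominator 8 − 1 = 7.
(8*(-8.5153372614) − (-8.3831480816))/(8 − 1) = -8.5342214299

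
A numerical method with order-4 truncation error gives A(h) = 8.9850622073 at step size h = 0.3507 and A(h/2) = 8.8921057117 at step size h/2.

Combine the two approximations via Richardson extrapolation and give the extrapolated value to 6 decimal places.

8.885909

The method has order 4: 2^4 = 16.
Difference of the inputs: 8.8921057117 − 8.9850622073 = -0.0929564956
Divide by 2^4 − 1 = 15: (-0.0929564956)/15 = -0.0061970997
R = 8.8921057117 − 0.0061970997 = 8.8859086120
Gap between inputs: 9.296e-02; correction applied: −0.0061970997.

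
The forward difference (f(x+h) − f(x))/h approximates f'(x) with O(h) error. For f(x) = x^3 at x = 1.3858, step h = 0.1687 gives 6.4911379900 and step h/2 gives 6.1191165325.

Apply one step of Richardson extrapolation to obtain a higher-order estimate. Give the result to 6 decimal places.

The method has order 1: 2^1 = 2.
Top: 2(6.1191165325) − (6.4911379900) = 5.7470950750
Divide by 2^1 − 1 = 1.
So the Richardson estimate is 5.7470950750.
Correction |R − A(h/2)| = 3.720e-01; gap |A(h/2) − A(h)| = 3.720e-01.

5.747095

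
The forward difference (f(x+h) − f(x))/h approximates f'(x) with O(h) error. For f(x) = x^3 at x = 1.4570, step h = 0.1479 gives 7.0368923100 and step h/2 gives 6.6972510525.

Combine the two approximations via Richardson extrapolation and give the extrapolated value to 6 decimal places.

r = 1, so 2^r = 2.
2·6.6972510525 = 13.3945021050; subtract 7.0368923100 → 6.3576097950
Divide by 2^1 − 1 = 1.
R = 6.3576097950/1 = 6.3576097950
Correction |R − A(h/2)| = 3.396e-01; gap |A(h/2) − A(h)| = 3.396e-01.

6.357610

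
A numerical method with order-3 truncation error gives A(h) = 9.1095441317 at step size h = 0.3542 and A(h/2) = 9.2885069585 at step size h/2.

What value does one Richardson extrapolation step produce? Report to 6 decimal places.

Leading term ∝ h^3; use weight 8 = 2^3.
Weighted: 74.3080556680 − 9.1095441317 = 65.1985115363
Denominator 8 − 1 = 7.
(8 × 9.2885069585 − 9.1095441317)/(8 − 1) = 9.3140730766

9.314073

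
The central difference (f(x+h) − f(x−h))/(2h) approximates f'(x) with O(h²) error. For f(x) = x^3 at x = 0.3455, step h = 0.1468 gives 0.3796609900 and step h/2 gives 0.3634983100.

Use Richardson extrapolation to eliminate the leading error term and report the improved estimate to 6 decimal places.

0.358111

r = 2: numerator weight 4, denominator 3.
2^2×A(h/2) = 1.4539932400; minus A(h) gives 1.0743322500.
(4×0.3634983100 − 0.3796609900)/(4 − 1) = 0.3581107500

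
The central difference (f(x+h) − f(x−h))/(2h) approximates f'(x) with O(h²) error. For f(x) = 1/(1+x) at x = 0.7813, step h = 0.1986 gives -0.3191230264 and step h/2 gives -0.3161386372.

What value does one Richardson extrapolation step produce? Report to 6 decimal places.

r = 2, so 2^r = 4.
4*(-0.3161386372) = -1.2645545488; subtract (-0.3191230264) → -0.9454315224
Divide by 2^2 − 1 = 3.
R = (-0.9454315224)/3 = -0.3151438408

-0.315144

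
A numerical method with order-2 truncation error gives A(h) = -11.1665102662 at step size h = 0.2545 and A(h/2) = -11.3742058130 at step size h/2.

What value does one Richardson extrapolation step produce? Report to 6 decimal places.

r = 2, so 2^r = 4.
4×(-11.3742058130) − (-11.1665102662) = -34.3303129858
Denominator 4 − 1 = 3.
So the Richardson estimate is -11.4434376619.

-11.443438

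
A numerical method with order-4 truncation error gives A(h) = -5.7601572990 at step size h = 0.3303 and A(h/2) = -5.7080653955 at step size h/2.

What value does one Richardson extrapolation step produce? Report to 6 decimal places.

-5.704593

r = 4, so 2^r = 16.
A(h/2) − A(h) = -5.7080653955 − (-5.7601572990) = 0.0520919035
Divide by 2^4 − 1 = 15: 0.0520919035/15 = 0.0034727936
R = -5.7080653955 + 0.0034727936 = -5.7045926019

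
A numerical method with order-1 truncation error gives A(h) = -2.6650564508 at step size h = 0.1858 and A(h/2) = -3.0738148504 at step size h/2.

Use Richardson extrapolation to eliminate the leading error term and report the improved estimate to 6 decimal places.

-3.482573

r = 1, so 2^r = 2.
2×(-3.0738148504) = -6.1476297008; subtract (-2.6650564508) → -3.4825732500
Denominator 2 − 1 = 1.
(-3.4825732500) ÷ 1 = -3.4825732500
Shift from A(h/2): −0.4087583996.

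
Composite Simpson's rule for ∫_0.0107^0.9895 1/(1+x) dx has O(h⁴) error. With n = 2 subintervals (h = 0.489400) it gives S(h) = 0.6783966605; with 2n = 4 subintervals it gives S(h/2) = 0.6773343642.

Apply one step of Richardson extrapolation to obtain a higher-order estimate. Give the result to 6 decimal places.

0.677264

r = 4: numerator weight 16, denominator 15.
Difference of the inputs: 0.6773343642 − 0.6783966605 = -0.0010622963
Correction (A(h/2) − A(h))/(16 − 1) = (-0.0010622963)/15 = -0.0000708198
R = 0.6773343642 − 0.0000708198 = 0.6772635444
Correction |R − A(h/2)| = 7.082e-05; gap |A(h/2) − A(h)| = 1.062e-03.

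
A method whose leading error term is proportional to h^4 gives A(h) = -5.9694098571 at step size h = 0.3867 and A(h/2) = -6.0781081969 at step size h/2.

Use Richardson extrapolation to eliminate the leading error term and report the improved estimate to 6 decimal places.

The method has order 4: 2^4 = 16.
2^4*A(h/2) = -97.2497311504; minus A(h) gives -91.2803212933.
Denominator 16 − 1 = 15.
(16*(-6.0781081969) − (-5.9694098571))/(16 − 1) = -6.0853547529

-6.085355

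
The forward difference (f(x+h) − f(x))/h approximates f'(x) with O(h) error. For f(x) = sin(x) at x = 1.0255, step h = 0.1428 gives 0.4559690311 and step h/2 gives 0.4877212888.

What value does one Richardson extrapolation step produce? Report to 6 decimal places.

With r = 1 the leading error scales as h^1, so the weight is 2^1 = 2.
Difference of the inputs: 0.4877212888 − 0.4559690311 = 0.0317522577
Correction (A(h/2) − A(h))/(2 − 1) = 0.0317522577/1 = 0.0317522577
R = 0.4877212888 + 0.0317522577 = 0.5194735465
Gap between inputs: 3.175e-02; correction applied: +0.0317522577.

0.519474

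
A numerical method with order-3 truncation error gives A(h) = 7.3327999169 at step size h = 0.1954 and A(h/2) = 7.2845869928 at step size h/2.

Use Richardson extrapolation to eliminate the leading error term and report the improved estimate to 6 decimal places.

The method has order 3: 2^3 = 8.
A(h/2) − A(h) = 7.2845869928 − 7.3327999169 = -0.0482129241
Divide by 2^3 − 1 = 7: (-0.0482129241)/7 = -0.0068875606
R = 7.2845869928 − 0.0068875606 = 7.2776994322

7.277699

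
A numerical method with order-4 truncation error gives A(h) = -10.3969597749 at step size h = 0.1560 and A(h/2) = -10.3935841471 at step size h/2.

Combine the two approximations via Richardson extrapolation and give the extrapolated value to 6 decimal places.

-10.393359

With r = 4 the leading error scales as h^4, so the weight is 2^4 = 16.
16×(-10.3935841471) − (-10.3969597749) = -155.9003865787
Extrapolated: (-155.9003865787) / 15 = -10.3933591052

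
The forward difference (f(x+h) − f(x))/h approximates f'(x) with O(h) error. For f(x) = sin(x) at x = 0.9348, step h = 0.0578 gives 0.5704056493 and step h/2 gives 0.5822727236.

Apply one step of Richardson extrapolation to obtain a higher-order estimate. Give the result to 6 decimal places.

Order 1 gives 2^r = 2 and 2^r − 1 = 1.
A(h/2) − A(h) = 0.5822727236 − 0.5704056493 = 0.0118670743
Correction (A(h/2) − A(h))/(2 − 1) = 0.0118670743/1 = 0.0118670743
R = 0.5822727236 + 0.0118670743 = 0.5941397979
Gap between inputs: 1.187e-02; correction applied: +0.0118670743.

0.594140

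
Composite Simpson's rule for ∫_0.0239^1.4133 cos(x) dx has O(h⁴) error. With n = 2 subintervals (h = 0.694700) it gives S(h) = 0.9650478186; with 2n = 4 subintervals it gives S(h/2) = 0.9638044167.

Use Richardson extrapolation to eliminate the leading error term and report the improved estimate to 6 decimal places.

0.963722

Leading term ∝ h^4; use weight 16 = 2^4.
A(h/2) − A(h) = 0.9638044167 − 0.9650478186 = -0.0012434019
Divide by 2^4 − 1 = 15: (-0.0012434019)/15 = -0.0000828935
R = A(h/2) + (A(h/2) − A(h))/15 = 0.9638044167 − 0.0000828935 = 0.9637215232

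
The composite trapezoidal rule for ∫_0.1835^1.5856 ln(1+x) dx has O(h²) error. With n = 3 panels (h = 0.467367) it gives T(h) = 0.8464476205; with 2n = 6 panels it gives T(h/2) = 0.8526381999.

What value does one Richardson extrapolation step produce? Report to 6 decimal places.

0.854702

r = 2: numerator weight 4, denominator 3.
4*0.8526381999 = 3.4105527996; 3.4105527996 − 0.8464476205 = 2.5641051791
Denominator 4 − 1 = 3.
So the Richardson estimate is 0.8547017264.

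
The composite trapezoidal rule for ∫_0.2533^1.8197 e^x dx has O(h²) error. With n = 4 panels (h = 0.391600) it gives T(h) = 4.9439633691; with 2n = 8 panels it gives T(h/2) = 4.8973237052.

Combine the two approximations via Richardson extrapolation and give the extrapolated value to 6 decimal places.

With r = 2 the leading error scales as h^2, so the weight is 2^2 = 4.
Weighted: 19.5892948208 − 4.9439633691 = 14.6453314517
Divide by 2^2 − 1 = 3.
(4*4.8973237052 − 4.9439633691)/(4 − 1) = 4.8817771506
Shift from A(h/2): −0.0155465546.

4.881777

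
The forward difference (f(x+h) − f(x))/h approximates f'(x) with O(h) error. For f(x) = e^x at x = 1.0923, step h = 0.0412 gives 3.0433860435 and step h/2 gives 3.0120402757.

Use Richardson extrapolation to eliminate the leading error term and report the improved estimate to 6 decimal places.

Error is O(h^1); halving h shrinks it by 2^1 = 2.
2×3.0120402757 = 6.0240805514; subtract 3.0433860435 → 2.9806945079
Denominator 2 − 1 = 1.
Extrapolated: 2.9806945079 / 1 = 2.9806945079

2.980695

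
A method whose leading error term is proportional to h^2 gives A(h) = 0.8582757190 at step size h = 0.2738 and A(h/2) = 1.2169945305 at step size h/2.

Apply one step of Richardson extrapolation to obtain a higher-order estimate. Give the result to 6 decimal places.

The method has order 2: 2^2 = 4.
Difference of the inputs: 1.2169945305 − 0.8582757190 = 0.3587188115
Divide by 2^2 − 1 = 3: 0.3587188115/3 = 0.1195729372
R = 1.2169945305 + 0.1195729372 = 1.3365674677

1.336567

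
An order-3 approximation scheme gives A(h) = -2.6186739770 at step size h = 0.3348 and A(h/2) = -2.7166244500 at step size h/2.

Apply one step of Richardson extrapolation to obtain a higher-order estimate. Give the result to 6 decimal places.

-2.730617

Method order is 3; weight 2^3 = 8.
8*(-2.7166244500) − (-2.6186739770) = -19.1143216230
Denominator 8 − 1 = 7.
R = (-19.1143216230)/7 = -2.7306173747
Correction |R − A(h/2)| = 1.399e-02; gap |A(h/2) − A(h)| = 9.795e-02.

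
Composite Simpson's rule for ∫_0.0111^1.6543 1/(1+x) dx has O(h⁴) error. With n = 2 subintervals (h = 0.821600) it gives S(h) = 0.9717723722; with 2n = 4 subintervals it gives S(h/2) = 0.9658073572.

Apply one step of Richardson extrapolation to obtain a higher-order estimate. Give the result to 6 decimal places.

0.965410

Method order is 4; weight 2^4 = 16.
2^4×A(h/2) = 15.4529177152; minus A(h) gives 14.4811453430.
Divide by 2^4 − 1 = 15.
Result: 0.9654096895
Gap between inputs: 5.965e-03; correction applied: −0.0003976677.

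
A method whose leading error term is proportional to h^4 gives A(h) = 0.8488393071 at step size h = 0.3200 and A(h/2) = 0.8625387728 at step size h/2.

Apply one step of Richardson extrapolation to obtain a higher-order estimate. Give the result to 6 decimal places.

Error is O(h^4); halving h shrinks it by 2^4 = 16.
Numerator 16*A(h/2) − A(h) = 16*0.8625387728 − 0.8488393071 = 12.9517810577
Denominator 16 − 1 = 15.
12.9517810577 ÷ 15 = 0.8634520705

0.863452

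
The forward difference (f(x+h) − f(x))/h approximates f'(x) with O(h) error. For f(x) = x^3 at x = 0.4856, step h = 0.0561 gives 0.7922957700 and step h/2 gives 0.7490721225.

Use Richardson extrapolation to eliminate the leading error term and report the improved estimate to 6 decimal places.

0.705848

r = 1, so 2^r = 2.
Numerator 2×A(h/2) − A(h) = 2×0.7490721225 − 0.7922957700 = 0.7058484750
(2×0.7490721225 − 0.7922957700)/(2 − 1) = 0.7058484750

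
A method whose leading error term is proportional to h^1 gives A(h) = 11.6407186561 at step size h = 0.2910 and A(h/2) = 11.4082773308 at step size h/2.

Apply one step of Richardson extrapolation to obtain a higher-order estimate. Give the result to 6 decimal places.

Method order is 1; weight 2^1 = 2.
2^1 × A(h/2) = 22.8165546616; minus A(h) gives 11.1758360055.
11.1758360055 ÷ 1 = 11.1758360055
Gap between inputs: 2.324e-01; correction applied: −0.2324413253.

11.175836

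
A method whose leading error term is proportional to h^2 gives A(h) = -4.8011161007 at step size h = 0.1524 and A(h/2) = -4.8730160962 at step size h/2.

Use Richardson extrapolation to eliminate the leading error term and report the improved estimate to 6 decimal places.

Error is O(h^2); halving h shrinks it by 2^2 = 4.
Numerator 4*A(h/2) − A(h) = 4*(-4.8730160962) − (-4.8011161007) = -14.6909482841
Extrapolated: (-14.6909482841) / 3 = -4.8969827614

-4.896983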